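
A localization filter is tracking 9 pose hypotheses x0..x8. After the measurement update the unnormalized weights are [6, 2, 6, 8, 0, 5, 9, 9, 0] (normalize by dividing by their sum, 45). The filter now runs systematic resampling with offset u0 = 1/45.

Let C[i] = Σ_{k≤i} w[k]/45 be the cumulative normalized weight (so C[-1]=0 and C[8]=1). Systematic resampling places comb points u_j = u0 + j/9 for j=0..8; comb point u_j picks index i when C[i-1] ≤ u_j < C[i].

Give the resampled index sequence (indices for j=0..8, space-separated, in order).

0 1 2 3 3 5 6 7 7

C = [2/15, 8/45, 14/45, 22/45, 22/45, 3/5, 4/5, 1, 1]
j=0: u_0=1/45 ∈ [0, 2/15) → index 0
j=1: u_1=2/15 ∈ [2/15, 8/45) → index 1
j=2: u_2=11/45 ∈ [8/45, 14/45) → index 2
j=3: u_3=16/45 ∈ [14/45, 22/45) → index 3
j=4: u_4=7/15 ∈ [14/45, 22/45) → index 3
j=5: u_5=26/45 ∈ [22/45, 3/5) → index 5
j=6: u_6=31/45 ∈ [3/5, 4/5) → index 6
j=7: u_7=4/5 ∈ [4/5, 1) → index 7
j=8: u_8=41/45 ∈ [4/5, 1) → index 7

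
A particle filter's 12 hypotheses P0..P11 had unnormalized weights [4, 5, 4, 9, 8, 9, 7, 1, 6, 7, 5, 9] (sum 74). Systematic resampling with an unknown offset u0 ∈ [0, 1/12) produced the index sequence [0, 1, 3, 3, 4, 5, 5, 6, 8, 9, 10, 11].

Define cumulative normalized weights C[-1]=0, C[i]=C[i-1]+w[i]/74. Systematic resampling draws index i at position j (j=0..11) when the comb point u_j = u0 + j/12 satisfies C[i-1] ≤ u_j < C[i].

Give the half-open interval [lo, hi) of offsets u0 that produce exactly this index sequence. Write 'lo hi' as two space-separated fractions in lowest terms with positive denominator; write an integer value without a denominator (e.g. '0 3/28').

1/111 1/37

C = [2/37, 9/74, 13/74, 11/37, 15/37, 39/74, 23/37, 47/74, 53/74, 30/37, 65/74, 1]
j=0 picked index 0: u0 ∈ [0, 2/37)
j=1 picked index 1: u0 ∈ [-13/444, 17/444)
j=2 picked index 3: u0 ∈ [1/111, 29/222)
j=3 picked index 3: u0 ∈ [-11/148, 7/148)
j=4 picked index 4: u0 ∈ [-4/111, 8/111)
j=5 picked index 5: u0 ∈ [-5/444, 49/444)
j=6 picked index 5: u0 ∈ [-7/74, 1/37)
j=7 picked index 6: u0 ∈ [-25/444, 17/444)
j=8 picked index 8: u0 ∈ [-7/222, 11/222)
j=9 picked index 9: u0 ∈ [-5/148, 9/148)
j=10 picked index 10: u0 ∈ [-5/222, 5/111)
j=11 picked index 11: u0 ∈ [-17/444, 1/12)
intersection: [1/111, 1/37)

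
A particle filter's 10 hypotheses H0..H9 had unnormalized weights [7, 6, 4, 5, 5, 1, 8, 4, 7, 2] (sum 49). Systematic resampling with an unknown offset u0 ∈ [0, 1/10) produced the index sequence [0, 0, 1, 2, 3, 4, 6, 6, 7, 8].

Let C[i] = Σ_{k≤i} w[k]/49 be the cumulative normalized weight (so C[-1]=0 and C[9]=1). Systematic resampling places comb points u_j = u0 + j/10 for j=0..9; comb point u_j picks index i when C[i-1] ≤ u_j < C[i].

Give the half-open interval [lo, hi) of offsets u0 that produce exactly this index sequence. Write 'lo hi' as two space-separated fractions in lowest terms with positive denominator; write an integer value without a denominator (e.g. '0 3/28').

C = [1/7, 13/49, 17/49, 22/49, 27/49, 4/7, 36/49, 40/49, 47/49, 1]
j=0 picked index 0: u0 ∈ [0, 1/7)
j=1 picked index 0: u0 ∈ [-1/10, 3/70)
j=2 picked index 1: u0 ∈ [-2/35, 16/245)
j=3 picked index 2: u0 ∈ [-17/490, 23/490)
j=4 picked index 3: u0 ∈ [-13/245, 12/245)
j=5 picked index 4: u0 ∈ [-5/98, 5/98)
j=6 picked index 6: u0 ∈ [-1/35, 33/245)
j=7 picked index 6: u0 ∈ [-9/70, 17/490)
j=8 picked index 7: u0 ∈ [-16/245, 4/245)
j=9 picked index 8: u0 ∈ [-41/490, 29/490)
intersection: [0, 4/245)

0 4/245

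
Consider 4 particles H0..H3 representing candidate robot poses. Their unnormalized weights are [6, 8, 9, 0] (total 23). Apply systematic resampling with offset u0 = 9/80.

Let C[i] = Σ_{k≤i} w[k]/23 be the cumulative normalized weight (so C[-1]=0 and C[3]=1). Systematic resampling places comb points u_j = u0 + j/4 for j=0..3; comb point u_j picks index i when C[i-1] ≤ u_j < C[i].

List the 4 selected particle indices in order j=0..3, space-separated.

C = [6/23, 14/23, 1, 1]
j=0: u_0=9/80 ∈ [0, 6/23) → index 0
j=1: u_1=29/80 ∈ [6/23, 14/23) → index 1
j=2: u_2=49/80 ∈ [14/23, 1) → index 2
j=3: u_3=69/80 ∈ [14/23, 1) → index 2

0 1 2 2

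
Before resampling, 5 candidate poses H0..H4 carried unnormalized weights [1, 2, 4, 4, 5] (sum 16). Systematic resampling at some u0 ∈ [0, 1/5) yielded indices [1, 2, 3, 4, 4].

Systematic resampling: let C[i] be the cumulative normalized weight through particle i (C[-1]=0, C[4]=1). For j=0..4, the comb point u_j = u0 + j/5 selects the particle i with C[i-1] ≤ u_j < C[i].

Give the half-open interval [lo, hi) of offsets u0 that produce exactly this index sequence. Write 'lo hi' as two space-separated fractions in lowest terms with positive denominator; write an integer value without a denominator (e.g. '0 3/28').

C = [1/16, 3/16, 7/16, 11/16, 1]
j=0 picked index 1: u0 ∈ [1/16, 3/16)
j=1 picked index 2: u0 ∈ [-1/80, 19/80)
j=2 picked index 3: u0 ∈ [3/80, 23/80)
j=3 picked index 4: u0 ∈ [7/80, 2/5)
j=4 picked index 4: u0 ∈ [-9/80, 1/5)
intersection: [7/80, 3/16)

7/80 3/16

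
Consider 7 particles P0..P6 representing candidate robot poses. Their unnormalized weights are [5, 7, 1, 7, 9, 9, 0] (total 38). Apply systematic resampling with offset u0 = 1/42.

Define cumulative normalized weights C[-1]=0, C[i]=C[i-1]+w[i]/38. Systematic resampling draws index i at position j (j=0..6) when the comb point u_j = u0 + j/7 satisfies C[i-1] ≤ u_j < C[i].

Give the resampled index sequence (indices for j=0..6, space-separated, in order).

C = [5/38, 6/19, 13/38, 10/19, 29/38, 1, 1]
j=0: u_0=1/42 ∈ [0, 5/38) → index 0
j=1: u_1=1/6 ∈ [5/38, 6/19) → index 1
j=2: u_2=13/42 ∈ [5/38, 6/19) → index 1
j=3: u_3=19/42 ∈ [13/38, 10/19) → index 3
j=4: u_4=25/42 ∈ [10/19, 29/38) → index 4
j=5: u_5=31/42 ∈ [10/19, 29/38) → index 4
j=6: u_6=37/42 ∈ [29/38, 1) → index 5

0 1 1 3 4 4 5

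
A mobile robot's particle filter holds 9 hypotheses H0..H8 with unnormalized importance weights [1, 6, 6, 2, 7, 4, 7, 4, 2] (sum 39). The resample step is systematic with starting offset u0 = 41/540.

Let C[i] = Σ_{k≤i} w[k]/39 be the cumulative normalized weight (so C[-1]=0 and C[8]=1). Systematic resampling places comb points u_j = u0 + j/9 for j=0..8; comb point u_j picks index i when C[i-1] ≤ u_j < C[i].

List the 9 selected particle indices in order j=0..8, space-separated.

1 2 2 4 4 5 6 7 8

C = [1/39, 7/39, 1/3, 5/13, 22/39, 2/3, 11/13, 37/39, 1]
j=0: u_0=41/540 ∈ [1/39, 7/39) → index 1
j=1: u_1=101/540 ∈ [7/39, 1/3) → index 2
j=2: u_2=161/540 ∈ [7/39, 1/3) → index 2
j=3: u_3=221/540 ∈ [5/13, 22/39) → index 4
j=4: u_4=281/540 ∈ [5/13, 22/39) → index 4
j=5: u_5=341/540 ∈ [22/39, 2/3) → index 5
j=6: u_6=401/540 ∈ [2/3, 11/13) → index 6
j=7: u_7=461/540 ∈ [11/13, 37/39) → index 7
j=8: u_8=521/540 ∈ [37/39, 1) → index 8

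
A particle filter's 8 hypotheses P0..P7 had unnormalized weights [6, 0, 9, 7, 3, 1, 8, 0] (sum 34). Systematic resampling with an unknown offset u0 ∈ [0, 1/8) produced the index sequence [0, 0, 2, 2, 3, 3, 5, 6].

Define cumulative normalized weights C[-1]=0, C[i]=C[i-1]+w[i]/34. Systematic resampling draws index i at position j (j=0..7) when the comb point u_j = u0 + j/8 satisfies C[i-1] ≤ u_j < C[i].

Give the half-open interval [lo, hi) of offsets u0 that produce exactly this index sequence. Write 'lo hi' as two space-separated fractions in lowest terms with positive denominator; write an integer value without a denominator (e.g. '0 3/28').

0 1/68

C = [3/17, 3/17, 15/34, 11/17, 25/34, 13/17, 1, 1]
j=0 picked index 0: u0 ∈ [0, 3/17)
j=1 picked index 0: u0 ∈ [-1/8, 7/136)
j=2 picked index 2: u0 ∈ [-5/68, 13/68)
j=3 picked index 2: u0 ∈ [-27/136, 9/136)
j=4 picked index 3: u0 ∈ [-1/17, 5/34)
j=5 picked index 3: u0 ∈ [-25/136, 3/136)
j=6 picked index 5: u0 ∈ [-1/68, 1/68)
j=7 picked index 6: u0 ∈ [-15/136, 1/8)
intersection: [0, 1/68)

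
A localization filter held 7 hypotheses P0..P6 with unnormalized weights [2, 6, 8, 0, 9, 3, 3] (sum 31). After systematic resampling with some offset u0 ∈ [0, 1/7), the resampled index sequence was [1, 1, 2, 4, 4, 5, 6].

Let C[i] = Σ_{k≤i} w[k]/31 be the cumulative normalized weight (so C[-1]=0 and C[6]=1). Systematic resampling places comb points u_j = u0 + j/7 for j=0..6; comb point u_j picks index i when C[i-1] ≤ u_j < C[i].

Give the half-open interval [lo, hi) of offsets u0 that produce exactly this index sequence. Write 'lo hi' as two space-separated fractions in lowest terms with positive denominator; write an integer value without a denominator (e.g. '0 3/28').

C = [2/31, 8/31, 16/31, 16/31, 25/31, 28/31, 1]
j=0 picked index 1: u0 ∈ [2/31, 8/31)
j=1 picked index 1: u0 ∈ [-17/217, 25/217)
j=2 picked index 2: u0 ∈ [-6/217, 50/217)
j=3 picked index 4: u0 ∈ [19/217, 82/217)
j=4 picked index 4: u0 ∈ [-12/217, 51/217)
j=5 picked index 5: u0 ∈ [20/217, 41/217)
j=6 picked index 6: u0 ∈ [10/217, 1/7)
intersection: [20/217, 25/217)

20/217 25/217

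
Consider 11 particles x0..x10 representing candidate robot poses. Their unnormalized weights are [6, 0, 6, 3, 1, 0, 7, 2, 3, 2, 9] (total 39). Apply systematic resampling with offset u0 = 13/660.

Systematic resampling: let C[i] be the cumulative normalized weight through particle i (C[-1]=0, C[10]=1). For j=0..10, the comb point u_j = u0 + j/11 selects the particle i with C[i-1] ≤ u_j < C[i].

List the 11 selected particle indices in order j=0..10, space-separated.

0 0 2 2 3 6 6 8 9 10 10

C = [2/13, 2/13, 4/13, 5/13, 16/39, 16/39, 23/39, 25/39, 28/39, 10/13, 1]
j=0: u_0=13/660 ∈ [0, 2/13) → index 0
j=1: u_1=73/660 ∈ [0, 2/13) → index 0
j=2: u_2=133/660 ∈ [2/13, 4/13) → index 2
j=3: u_3=193/660 ∈ [2/13, 4/13) → index 2
j=4: u_4=23/60 ∈ [4/13, 5/13) → index 3
j=5: u_5=313/660 ∈ [16/39, 23/39) → index 6
j=6: u_6=373/660 ∈ [16/39, 23/39) → index 6
j=7: u_7=433/660 ∈ [25/39, 28/39) → index 8
j=8: u_8=493/660 ∈ [28/39, 10/13) → index 9
j=9: u_9=553/660 ∈ [10/13, 1) → index 10
j=10: u_10=613/660 ∈ [10/13, 1) → index 10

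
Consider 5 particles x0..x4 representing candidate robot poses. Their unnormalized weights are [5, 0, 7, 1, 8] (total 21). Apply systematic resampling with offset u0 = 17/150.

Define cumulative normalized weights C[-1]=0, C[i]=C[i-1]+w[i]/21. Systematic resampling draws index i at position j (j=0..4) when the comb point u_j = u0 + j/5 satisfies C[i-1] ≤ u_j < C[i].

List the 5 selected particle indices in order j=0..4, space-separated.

C = [5/21, 5/21, 4/7, 13/21, 1]
j=0: u_0=17/150 ∈ [0, 5/21) → index 0
j=1: u_1=47/150 ∈ [5/21, 4/7) → index 2
j=2: u_2=77/150 ∈ [5/21, 4/7) → index 2
j=3: u_3=107/150 ∈ [13/21, 1) → index 4
j=4: u_4=137/150 ∈ [13/21, 1) → index 4

0 2 2 4 4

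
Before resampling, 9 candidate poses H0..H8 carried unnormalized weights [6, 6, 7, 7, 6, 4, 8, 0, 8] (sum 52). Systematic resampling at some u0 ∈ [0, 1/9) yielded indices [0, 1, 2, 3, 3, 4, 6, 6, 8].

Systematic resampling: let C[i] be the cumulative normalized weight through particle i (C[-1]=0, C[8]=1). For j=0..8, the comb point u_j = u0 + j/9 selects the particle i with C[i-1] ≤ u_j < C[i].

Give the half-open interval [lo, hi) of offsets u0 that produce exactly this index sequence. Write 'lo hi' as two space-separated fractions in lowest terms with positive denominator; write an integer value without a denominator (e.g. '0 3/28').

5/156 1/18

C = [3/26, 3/13, 19/52, 1/2, 8/13, 9/13, 11/13, 11/13, 1]
j=0 picked index 0: u0 ∈ [0, 3/26)
j=1 picked index 1: u0 ∈ [1/234, 14/117)
j=2 picked index 2: u0 ∈ [1/117, 67/468)
j=3 picked index 3: u0 ∈ [5/156, 1/6)
j=4 picked index 3: u0 ∈ [-37/468, 1/18)
j=5 picked index 4: u0 ∈ [-1/18, 7/117)
j=6 picked index 6: u0 ∈ [1/39, 7/39)
j=7 picked index 6: u0 ∈ [-10/117, 8/117)
j=8 picked index 8: u0 ∈ [-5/117, 1/9)
intersection: [5/156, 1/18)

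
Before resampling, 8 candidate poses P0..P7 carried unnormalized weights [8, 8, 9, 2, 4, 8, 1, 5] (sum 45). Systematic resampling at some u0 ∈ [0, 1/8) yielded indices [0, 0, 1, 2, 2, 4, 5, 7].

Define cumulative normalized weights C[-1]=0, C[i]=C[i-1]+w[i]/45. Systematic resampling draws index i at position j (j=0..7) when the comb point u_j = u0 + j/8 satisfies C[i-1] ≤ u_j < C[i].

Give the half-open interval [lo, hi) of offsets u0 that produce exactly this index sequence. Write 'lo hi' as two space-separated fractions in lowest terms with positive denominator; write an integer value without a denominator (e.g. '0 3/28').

1/72 19/360

C = [8/45, 16/45, 5/9, 3/5, 31/45, 13/15, 8/9, 1]
j=0 picked index 0: u0 ∈ [0, 8/45)
j=1 picked index 0: u0 ∈ [-1/8, 19/360)
j=2 picked index 1: u0 ∈ [-13/180, 19/180)
j=3 picked index 2: u0 ∈ [-7/360, 13/72)
j=4 picked index 2: u0 ∈ [-13/90, 1/18)
j=5 picked index 4: u0 ∈ [-1/40, 23/360)
j=6 picked index 5: u0 ∈ [-11/180, 7/60)
j=7 picked index 7: u0 ∈ [1/72, 1/8)
intersection: [1/72, 19/360)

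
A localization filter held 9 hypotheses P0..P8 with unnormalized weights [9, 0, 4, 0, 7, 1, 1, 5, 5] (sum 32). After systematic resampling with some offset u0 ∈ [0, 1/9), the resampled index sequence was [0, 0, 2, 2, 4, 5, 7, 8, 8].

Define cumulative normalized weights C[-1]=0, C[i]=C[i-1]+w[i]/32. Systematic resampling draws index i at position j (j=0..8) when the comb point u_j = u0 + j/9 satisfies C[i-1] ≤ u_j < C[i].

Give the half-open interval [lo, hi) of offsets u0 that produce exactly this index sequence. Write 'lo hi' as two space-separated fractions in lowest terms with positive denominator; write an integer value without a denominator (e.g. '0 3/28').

5/72 7/96

C = [9/32, 9/32, 13/32, 13/32, 5/8, 21/32, 11/16, 27/32, 1]
j=0 picked index 0: u0 ∈ [0, 9/32)
j=1 picked index 0: u0 ∈ [-1/9, 49/288)
j=2 picked index 2: u0 ∈ [17/288, 53/288)
j=3 picked index 2: u0 ∈ [-5/96, 7/96)
j=4 picked index 4: u0 ∈ [-11/288, 13/72)
j=5 picked index 5: u0 ∈ [5/72, 29/288)
j=6 picked index 7: u0 ∈ [1/48, 17/96)
j=7 picked index 8: u0 ∈ [19/288, 2/9)
j=8 picked index 8: u0 ∈ [-13/288, 1/9)
intersection: [5/72, 7/96)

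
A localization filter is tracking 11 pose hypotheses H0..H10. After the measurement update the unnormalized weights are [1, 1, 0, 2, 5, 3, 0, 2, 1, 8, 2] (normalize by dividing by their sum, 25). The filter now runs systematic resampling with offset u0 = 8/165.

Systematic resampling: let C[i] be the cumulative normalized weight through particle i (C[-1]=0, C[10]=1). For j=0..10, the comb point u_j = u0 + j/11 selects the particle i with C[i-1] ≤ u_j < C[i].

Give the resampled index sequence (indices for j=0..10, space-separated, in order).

1 3 4 4 5 7 8 9 9 9 10

C = [1/25, 2/25, 2/25, 4/25, 9/25, 12/25, 12/25, 14/25, 3/5, 23/25, 1]
j=0: u_0=8/165 ∈ [1/25, 2/25) → index 1
j=1: u_1=23/165 ∈ [2/25, 4/25) → index 3
j=2: u_2=38/165 ∈ [4/25, 9/25) → index 4
j=3: u_3=53/165 ∈ [4/25, 9/25) → index 4
j=4: u_4=68/165 ∈ [9/25, 12/25) → index 5
j=5: u_5=83/165 ∈ [12/25, 14/25) → index 7
j=6: u_6=98/165 ∈ [14/25, 3/5) → index 8
j=7: u_7=113/165 ∈ [3/5, 23/25) → index 9
j=8: u_8=128/165 ∈ [3/5, 23/25) → index 9
j=9: u_9=13/15 ∈ [3/5, 23/25) → index 9
j=10: u_10=158/165 ∈ [23/25, 1) → index 10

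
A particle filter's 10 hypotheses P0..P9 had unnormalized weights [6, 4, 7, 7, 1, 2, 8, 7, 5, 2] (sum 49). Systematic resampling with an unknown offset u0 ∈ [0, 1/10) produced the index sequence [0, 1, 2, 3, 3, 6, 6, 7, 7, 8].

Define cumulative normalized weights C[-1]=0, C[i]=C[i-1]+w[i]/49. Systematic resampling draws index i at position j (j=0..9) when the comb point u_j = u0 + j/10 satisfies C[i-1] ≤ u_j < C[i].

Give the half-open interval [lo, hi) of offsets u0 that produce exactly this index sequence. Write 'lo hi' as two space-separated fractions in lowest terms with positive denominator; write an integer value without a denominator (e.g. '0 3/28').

C = [6/49, 10/49, 17/49, 24/49, 25/49, 27/49, 5/7, 6/7, 47/49, 1]
j=0 picked index 0: u0 ∈ [0, 6/49)
j=1 picked index 1: u0 ∈ [11/490, 51/490)
j=2 picked index 2: u0 ∈ [1/245, 36/245)
j=3 picked index 3: u0 ∈ [23/490, 93/490)
j=4 picked index 3: u0 ∈ [-13/245, 22/245)
j=5 picked index 6: u0 ∈ [5/98, 3/14)
j=6 picked index 6: u0 ∈ [-12/245, 4/35)
j=7 picked index 7: u0 ∈ [1/70, 11/70)
j=8 picked index 7: u0 ∈ [-3/35, 2/35)
j=9 picked index 8: u0 ∈ [-3/70, 29/490)
intersection: [5/98, 2/35)

5/98 2/35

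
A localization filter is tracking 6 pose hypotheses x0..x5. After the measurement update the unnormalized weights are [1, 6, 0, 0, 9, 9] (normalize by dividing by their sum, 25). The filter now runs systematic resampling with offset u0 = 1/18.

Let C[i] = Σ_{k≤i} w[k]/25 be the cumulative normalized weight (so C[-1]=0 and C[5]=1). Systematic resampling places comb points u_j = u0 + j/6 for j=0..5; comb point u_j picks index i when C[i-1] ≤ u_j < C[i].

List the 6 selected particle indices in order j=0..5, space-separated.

C = [1/25, 7/25, 7/25, 7/25, 16/25, 1]
j=0: u_0=1/18 ∈ [1/25, 7/25) → index 1
j=1: u_1=2/9 ∈ [1/25, 7/25) → index 1
j=2: u_2=7/18 ∈ [7/25, 16/25) → index 4
j=3: u_3=5/9 ∈ [7/25, 16/25) → index 4
j=4: u_4=13/18 ∈ [16/25, 1) → index 5
j=5: u_5=8/9 ∈ [16/25, 1) → index 5

1 1 4 4 5 5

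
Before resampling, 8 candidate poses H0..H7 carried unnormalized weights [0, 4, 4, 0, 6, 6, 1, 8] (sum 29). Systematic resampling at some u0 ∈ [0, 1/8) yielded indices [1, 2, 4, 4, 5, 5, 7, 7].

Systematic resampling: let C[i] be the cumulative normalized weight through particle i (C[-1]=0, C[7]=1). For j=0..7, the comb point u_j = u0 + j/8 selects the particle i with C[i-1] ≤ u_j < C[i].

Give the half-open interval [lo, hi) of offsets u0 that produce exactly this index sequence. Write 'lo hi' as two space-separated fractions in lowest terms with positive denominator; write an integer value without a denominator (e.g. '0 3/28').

3/116 15/232

C = [0, 4/29, 8/29, 8/29, 14/29, 20/29, 21/29, 1]
j=0 picked index 1: u0 ∈ [0, 4/29)
j=1 picked index 2: u0 ∈ [3/232, 35/232)
j=2 picked index 4: u0 ∈ [3/116, 27/116)
j=3 picked index 4: u0 ∈ [-23/232, 25/232)
j=4 picked index 5: u0 ∈ [-1/58, 11/58)
j=5 picked index 5: u0 ∈ [-33/232, 15/232)
j=6 picked index 7: u0 ∈ [-3/116, 1/4)
j=7 picked index 7: u0 ∈ [-35/232, 1/8)
intersection: [3/116, 15/232)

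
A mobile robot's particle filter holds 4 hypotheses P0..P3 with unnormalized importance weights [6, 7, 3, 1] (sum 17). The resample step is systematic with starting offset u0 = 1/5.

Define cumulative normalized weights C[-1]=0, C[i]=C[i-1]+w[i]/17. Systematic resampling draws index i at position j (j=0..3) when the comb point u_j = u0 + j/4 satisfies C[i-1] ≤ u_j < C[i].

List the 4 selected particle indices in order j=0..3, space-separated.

C = [6/17, 13/17, 16/17, 1]
j=0: u_0=1/5 ∈ [0, 6/17) → index 0
j=1: u_1=9/20 ∈ [6/17, 13/17) → index 1
j=2: u_2=7/10 ∈ [6/17, 13/17) → index 1
j=3: u_3=19/20 ∈ [16/17, 1) → index 3

0 1 1 3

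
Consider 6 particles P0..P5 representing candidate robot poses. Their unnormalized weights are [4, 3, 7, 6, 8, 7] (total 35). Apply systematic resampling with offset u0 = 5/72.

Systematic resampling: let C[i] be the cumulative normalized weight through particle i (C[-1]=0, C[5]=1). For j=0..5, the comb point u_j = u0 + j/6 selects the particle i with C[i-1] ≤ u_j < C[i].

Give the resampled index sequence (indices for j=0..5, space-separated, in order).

0 2 3 3 4 5

C = [4/35, 1/5, 2/5, 4/7, 4/5, 1]
j=0: u_0=5/72 ∈ [0, 4/35) → index 0
j=1: u_1=17/72 ∈ [1/5, 2/5) → index 2
j=2: u_2=29/72 ∈ [2/5, 4/7) → index 3
j=3: u_3=41/72 ∈ [2/5, 4/7) → index 3
j=4: u_4=53/72 ∈ [4/7, 4/5) → index 4
j=5: u_5=65/72 ∈ [4/5, 1) → index 5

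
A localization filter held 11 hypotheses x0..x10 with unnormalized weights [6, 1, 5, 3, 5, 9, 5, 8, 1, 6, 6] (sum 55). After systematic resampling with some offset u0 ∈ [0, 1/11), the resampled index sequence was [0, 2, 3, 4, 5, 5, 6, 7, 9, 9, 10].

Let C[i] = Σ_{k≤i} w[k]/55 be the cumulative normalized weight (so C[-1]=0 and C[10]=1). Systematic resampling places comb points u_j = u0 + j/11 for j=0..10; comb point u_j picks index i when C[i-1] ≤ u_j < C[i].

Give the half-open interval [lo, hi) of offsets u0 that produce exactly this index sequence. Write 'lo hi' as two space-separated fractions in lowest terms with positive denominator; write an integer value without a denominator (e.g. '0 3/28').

3/55 4/55

C = [6/55, 7/55, 12/55, 3/11, 4/11, 29/55, 34/55, 42/55, 43/55, 49/55, 1]
j=0 picked index 0: u0 ∈ [0, 6/55)
j=1 picked index 2: u0 ∈ [2/55, 7/55)
j=2 picked index 3: u0 ∈ [2/55, 1/11)
j=3 picked index 4: u0 ∈ [0, 1/11)
j=4 picked index 5: u0 ∈ [0, 9/55)
j=5 picked index 5: u0 ∈ [-1/11, 4/55)
j=6 picked index 6: u0 ∈ [-1/55, 4/55)
j=7 picked index 7: u0 ∈ [-1/55, 7/55)
j=8 picked index 9: u0 ∈ [3/55, 9/55)
j=9 picked index 9: u0 ∈ [-2/55, 4/55)
j=10 picked index 10: u0 ∈ [-1/55, 1/11)
intersection: [3/55, 4/55)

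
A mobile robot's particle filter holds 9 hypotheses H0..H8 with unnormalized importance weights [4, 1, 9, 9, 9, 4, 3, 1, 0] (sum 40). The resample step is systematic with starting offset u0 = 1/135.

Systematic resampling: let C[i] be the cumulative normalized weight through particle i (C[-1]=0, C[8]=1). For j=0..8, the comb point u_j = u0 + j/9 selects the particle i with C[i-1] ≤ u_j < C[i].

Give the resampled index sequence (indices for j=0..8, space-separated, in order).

0 1 2 2 3 3 4 4 5

C = [1/10, 1/8, 7/20, 23/40, 4/5, 9/10, 39/40, 1, 1]
j=0: u_0=1/135 ∈ [0, 1/10) → index 0
j=1: u_1=16/135 ∈ [1/10, 1/8) → index 1
j=2: u_2=31/135 ∈ [1/8, 7/20) → index 2
j=3: u_3=46/135 ∈ [1/8, 7/20) → index 2
j=4: u_4=61/135 ∈ [7/20, 23/40) → index 3
j=5: u_5=76/135 ∈ [7/20, 23/40) → index 3
j=6: u_6=91/135 ∈ [23/40, 4/5) → index 4
j=7: u_7=106/135 ∈ [23/40, 4/5) → index 4
j=8: u_8=121/135 ∈ [4/5, 9/10) → index 5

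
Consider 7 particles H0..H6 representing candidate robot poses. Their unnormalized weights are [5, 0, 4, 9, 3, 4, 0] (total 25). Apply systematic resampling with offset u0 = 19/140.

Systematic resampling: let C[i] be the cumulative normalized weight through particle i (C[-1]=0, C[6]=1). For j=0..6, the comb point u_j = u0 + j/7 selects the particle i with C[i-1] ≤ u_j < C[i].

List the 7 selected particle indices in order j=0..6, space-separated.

0 2 3 3 3 5 5

C = [1/5, 1/5, 9/25, 18/25, 21/25, 1, 1]
j=0: u_0=19/140 ∈ [0, 1/5) → index 0
j=1: u_1=39/140 ∈ [1/5, 9/25) → index 2
j=2: u_2=59/140 ∈ [9/25, 18/25) → index 3
j=3: u_3=79/140 ∈ [9/25, 18/25) → index 3
j=4: u_4=99/140 ∈ [9/25, 18/25) → index 3
j=5: u_5=17/20 ∈ [21/25, 1) → index 5
j=6: u_6=139/140 ∈ [21/25, 1) → index 5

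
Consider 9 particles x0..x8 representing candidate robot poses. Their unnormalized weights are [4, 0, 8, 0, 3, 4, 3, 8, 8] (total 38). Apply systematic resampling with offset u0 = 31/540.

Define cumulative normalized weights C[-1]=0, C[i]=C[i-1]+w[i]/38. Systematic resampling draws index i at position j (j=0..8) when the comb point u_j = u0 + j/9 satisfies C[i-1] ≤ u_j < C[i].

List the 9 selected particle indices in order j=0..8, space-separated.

0 2 2 4 6 7 7 8 8

C = [2/19, 2/19, 6/19, 6/19, 15/38, 1/2, 11/19, 15/19, 1]
j=0: u_0=31/540 ∈ [0, 2/19) → index 0
j=1: u_1=91/540 ∈ [2/19, 6/19) → index 2
j=2: u_2=151/540 ∈ [2/19, 6/19) → index 2
j=3: u_3=211/540 ∈ [6/19, 15/38) → index 4
j=4: u_4=271/540 ∈ [1/2, 11/19) → index 6
j=5: u_5=331/540 ∈ [11/19, 15/19) → index 7
j=6: u_6=391/540 ∈ [11/19, 15/19) → index 7
j=7: u_7=451/540 ∈ [15/19, 1) → index 8
j=8: u_8=511/540 ∈ [15/19, 1) → index 8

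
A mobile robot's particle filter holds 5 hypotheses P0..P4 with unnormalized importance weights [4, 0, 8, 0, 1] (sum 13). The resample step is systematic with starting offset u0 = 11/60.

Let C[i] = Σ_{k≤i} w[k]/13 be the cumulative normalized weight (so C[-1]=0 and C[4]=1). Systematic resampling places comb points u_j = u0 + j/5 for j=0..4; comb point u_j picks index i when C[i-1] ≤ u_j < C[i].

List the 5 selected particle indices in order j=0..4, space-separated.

0 2 2 2 4

C = [4/13, 4/13, 12/13, 12/13, 1]
j=0: u_0=11/60 ∈ [0, 4/13) → index 0
j=1: u_1=23/60 ∈ [4/13, 12/13) → index 2
j=2: u_2=7/12 ∈ [4/13, 12/13) → index 2
j=3: u_3=47/60 ∈ [4/13, 12/13) → index 2
j=4: u_4=59/60 ∈ [12/13, 1) → index 4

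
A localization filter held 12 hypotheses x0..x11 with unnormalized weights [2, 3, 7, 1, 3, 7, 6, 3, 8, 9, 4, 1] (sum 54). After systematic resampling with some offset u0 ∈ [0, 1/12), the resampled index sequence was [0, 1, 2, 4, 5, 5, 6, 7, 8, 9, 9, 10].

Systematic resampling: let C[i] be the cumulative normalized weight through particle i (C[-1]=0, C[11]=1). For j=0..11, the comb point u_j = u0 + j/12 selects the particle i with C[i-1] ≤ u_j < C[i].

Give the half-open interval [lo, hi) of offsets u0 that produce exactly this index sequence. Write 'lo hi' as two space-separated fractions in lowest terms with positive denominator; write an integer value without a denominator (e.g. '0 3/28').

C = [1/27, 5/54, 2/9, 13/54, 8/27, 23/54, 29/54, 16/27, 20/27, 49/54, 53/54, 1]
j=0 picked index 0: u0 ∈ [0, 1/27)
j=1 picked index 1: u0 ∈ [-5/108, 1/108)
j=2 picked index 2: u0 ∈ [-2/27, 1/18)
j=3 picked index 4: u0 ∈ [-1/108, 5/108)
j=4 picked index 5: u0 ∈ [-1/27, 5/54)
j=5 picked index 5: u0 ∈ [-13/108, 1/108)
j=6 picked index 6: u0 ∈ [-2/27, 1/27)
j=7 picked index 7: u0 ∈ [-5/108, 1/108)
j=8 picked index 8: u0 ∈ [-2/27, 2/27)
j=9 picked index 9: u0 ∈ [-1/108, 17/108)
j=10 picked index 9: u0 ∈ [-5/54, 2/27)
j=11 picked index 10: u0 ∈ [-1/108, 7/108)
intersection: [0, 1/108)

0 1/108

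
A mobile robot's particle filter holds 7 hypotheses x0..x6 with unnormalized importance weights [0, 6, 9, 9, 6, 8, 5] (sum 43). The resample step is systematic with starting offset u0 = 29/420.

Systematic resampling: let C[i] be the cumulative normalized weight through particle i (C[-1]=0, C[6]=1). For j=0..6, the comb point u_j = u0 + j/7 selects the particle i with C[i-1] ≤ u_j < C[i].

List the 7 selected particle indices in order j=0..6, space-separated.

C = [0, 6/43, 15/43, 24/43, 30/43, 38/43, 1]
j=0: u_0=29/420 ∈ [0, 6/43) → index 1
j=1: u_1=89/420 ∈ [6/43, 15/43) → index 2
j=2: u_2=149/420 ∈ [15/43, 24/43) → index 3
j=3: u_3=209/420 ∈ [15/43, 24/43) → index 3
j=4: u_4=269/420 ∈ [24/43, 30/43) → index 4
j=5: u_5=47/60 ∈ [30/43, 38/43) → index 5
j=6: u_6=389/420 ∈ [38/43, 1) → index 6

1 2 3 3 4 5 6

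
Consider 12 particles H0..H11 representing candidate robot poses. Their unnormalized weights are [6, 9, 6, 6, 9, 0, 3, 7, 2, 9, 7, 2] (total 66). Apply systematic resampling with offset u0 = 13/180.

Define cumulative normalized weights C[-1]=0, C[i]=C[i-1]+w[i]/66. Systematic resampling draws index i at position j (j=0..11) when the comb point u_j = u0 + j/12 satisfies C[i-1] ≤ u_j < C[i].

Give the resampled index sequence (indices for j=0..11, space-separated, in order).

0 1 2 3 3 4 6 7 9 9 10 11

C = [1/11, 5/22, 7/22, 9/22, 6/11, 6/11, 13/22, 23/33, 8/11, 19/22, 32/33, 1]
j=0: u_0=13/180 ∈ [0, 1/11) → index 0
j=1: u_1=7/45 ∈ [1/11, 5/22) → index 1
j=2: u_2=43/180 ∈ [5/22, 7/22) → index 2
j=3: u_3=29/90 ∈ [7/22, 9/22) → index 3
j=4: u_4=73/180 ∈ [7/22, 9/22) → index 3
j=5: u_5=22/45 ∈ [9/22, 6/11) → index 4
j=6: u_6=103/180 ∈ [6/11, 13/22) → index 6
j=7: u_7=59/90 ∈ [13/22, 23/33) → index 7
j=8: u_8=133/180 ∈ [8/11, 19/22) → index 9
j=9: u_9=37/45 ∈ [8/11, 19/22) → index 9
j=10: u_10=163/180 ∈ [19/22, 32/33) → index 10
j=11: u_11=89/90 ∈ [32/33, 1) → index 11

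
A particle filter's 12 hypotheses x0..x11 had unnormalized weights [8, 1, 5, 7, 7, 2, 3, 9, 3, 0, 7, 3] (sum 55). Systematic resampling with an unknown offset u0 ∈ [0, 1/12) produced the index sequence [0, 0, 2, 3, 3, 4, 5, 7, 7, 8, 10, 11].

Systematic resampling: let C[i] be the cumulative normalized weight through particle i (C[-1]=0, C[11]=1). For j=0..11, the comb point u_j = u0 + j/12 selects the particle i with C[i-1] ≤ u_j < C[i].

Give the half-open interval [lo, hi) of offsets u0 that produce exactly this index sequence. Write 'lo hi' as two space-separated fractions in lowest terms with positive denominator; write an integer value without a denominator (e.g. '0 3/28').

C = [8/55, 9/55, 14/55, 21/55, 28/55, 6/11, 3/5, 42/55, 9/11, 9/11, 52/55, 1]
j=0 picked index 0: u0 ∈ [0, 8/55)
j=1 picked index 0: u0 ∈ [-1/12, 41/660)
j=2 picked index 2: u0 ∈ [-1/330, 29/330)
j=3 picked index 3: u0 ∈ [1/220, 29/220)
j=4 picked index 3: u0 ∈ [-13/165, 8/165)
j=5 picked index 4: u0 ∈ [-23/660, 61/660)
j=6 picked index 5: u0 ∈ [1/110, 1/22)
j=7 picked index 7: u0 ∈ [1/60, 119/660)
j=8 picked index 7: u0 ∈ [-1/15, 16/165)
j=9 picked index 8: u0 ∈ [3/220, 3/44)
j=10 picked index 10: u0 ∈ [-1/66, 37/330)
j=11 picked index 11: u0 ∈ [19/660, 1/12)
intersection: [19/660, 1/22)

19/660 1/22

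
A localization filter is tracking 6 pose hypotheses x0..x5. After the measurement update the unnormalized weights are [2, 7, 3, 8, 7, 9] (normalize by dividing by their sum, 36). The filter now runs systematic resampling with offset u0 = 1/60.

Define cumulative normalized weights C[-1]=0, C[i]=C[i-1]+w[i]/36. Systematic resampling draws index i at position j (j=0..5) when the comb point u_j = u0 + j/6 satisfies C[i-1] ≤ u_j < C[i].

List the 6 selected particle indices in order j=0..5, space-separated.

0 1 3 3 4 5

C = [1/18, 1/4, 1/3, 5/9, 3/4, 1]
j=0: u_0=1/60 ∈ [0, 1/18) → index 0
j=1: u_1=11/60 ∈ [1/18, 1/4) → index 1
j=2: u_2=7/20 ∈ [1/3, 5/9) → index 3
j=3: u_3=31/60 ∈ [1/3, 5/9) → index 3
j=4: u_4=41/60 ∈ [5/9, 3/4) → index 4
j=5: u_5=17/20 ∈ [3/4, 1) → index 5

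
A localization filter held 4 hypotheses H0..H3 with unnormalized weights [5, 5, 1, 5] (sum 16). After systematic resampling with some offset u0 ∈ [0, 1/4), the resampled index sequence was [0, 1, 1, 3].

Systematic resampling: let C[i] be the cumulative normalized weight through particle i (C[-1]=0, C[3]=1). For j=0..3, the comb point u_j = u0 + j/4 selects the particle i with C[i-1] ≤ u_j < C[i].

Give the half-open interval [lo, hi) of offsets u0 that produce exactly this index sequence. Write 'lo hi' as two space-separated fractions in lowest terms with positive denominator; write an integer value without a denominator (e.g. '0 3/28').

C = [5/16, 5/8, 11/16, 1]
j=0 picked index 0: u0 ∈ [0, 5/16)
j=1 picked index 1: u0 ∈ [1/16, 3/8)
j=2 picked index 1: u0 ∈ [-3/16, 1/8)
j=3 picked index 3: u0 ∈ [-1/16, 1/4)
intersection: [1/16, 1/8)

1/16 1/8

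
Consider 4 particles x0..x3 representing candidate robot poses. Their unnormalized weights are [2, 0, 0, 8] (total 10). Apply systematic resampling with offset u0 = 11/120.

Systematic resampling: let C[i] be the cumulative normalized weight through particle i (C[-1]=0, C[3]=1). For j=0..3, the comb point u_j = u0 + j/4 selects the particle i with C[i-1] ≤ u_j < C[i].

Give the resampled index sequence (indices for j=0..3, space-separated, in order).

C = [1/5, 1/5, 1/5, 1]
j=0: u_0=11/120 ∈ [0, 1/5) → index 0
j=1: u_1=41/120 ∈ [1/5, 1) → index 3
j=2: u_2=71/120 ∈ [1/5, 1) → index 3
j=3: u_3=101/120 ∈ [1/5, 1) → index 3

0 3 3 3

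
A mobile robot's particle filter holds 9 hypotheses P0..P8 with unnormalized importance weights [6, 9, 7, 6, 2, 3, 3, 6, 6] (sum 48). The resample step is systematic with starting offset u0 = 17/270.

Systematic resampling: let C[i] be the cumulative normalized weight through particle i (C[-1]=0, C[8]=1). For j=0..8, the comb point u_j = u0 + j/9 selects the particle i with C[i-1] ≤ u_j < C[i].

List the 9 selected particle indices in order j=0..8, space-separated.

0 1 1 2 3 4 6 7 8

C = [1/8, 5/16, 11/24, 7/12, 5/8, 11/16, 3/4, 7/8, 1]
j=0: u_0=17/270 ∈ [0, 1/8) → index 0
j=1: u_1=47/270 ∈ [1/8, 5/16) → index 1
j=2: u_2=77/270 ∈ [1/8, 5/16) → index 1
j=3: u_3=107/270 ∈ [5/16, 11/24) → index 2
j=4: u_4=137/270 ∈ [11/24, 7/12) → index 3
j=5: u_5=167/270 ∈ [7/12, 5/8) → index 4
j=6: u_6=197/270 ∈ [11/16, 3/4) → index 6
j=7: u_7=227/270 ∈ [3/4, 7/8) → index 7
j=8: u_8=257/270 ∈ [7/8, 1) → index 8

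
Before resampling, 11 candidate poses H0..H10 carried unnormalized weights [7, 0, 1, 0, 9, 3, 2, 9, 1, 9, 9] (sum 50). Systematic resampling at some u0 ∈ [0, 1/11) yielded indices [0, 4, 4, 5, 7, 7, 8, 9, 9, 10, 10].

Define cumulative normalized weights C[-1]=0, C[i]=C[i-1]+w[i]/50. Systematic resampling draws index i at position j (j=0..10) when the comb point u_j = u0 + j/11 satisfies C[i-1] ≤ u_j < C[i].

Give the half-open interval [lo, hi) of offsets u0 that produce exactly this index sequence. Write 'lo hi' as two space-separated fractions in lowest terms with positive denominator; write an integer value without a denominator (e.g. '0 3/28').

21/275 1/11

C = [7/50, 7/50, 4/25, 4/25, 17/50, 2/5, 11/25, 31/50, 16/25, 41/50, 1]
j=0 picked index 0: u0 ∈ [0, 7/50)
j=1 picked index 4: u0 ∈ [19/275, 137/550)
j=2 picked index 4: u0 ∈ [-6/275, 87/550)
j=3 picked index 5: u0 ∈ [37/550, 7/55)
j=4 picked index 7: u0 ∈ [21/275, 141/550)
j=5 picked index 7: u0 ∈ [-4/275, 91/550)
j=6 picked index 8: u0 ∈ [41/550, 26/275)
j=7 picked index 9: u0 ∈ [1/275, 101/550)
j=8 picked index 9: u0 ∈ [-24/275, 51/550)
j=9 picked index 10: u0 ∈ [1/550, 2/11)
j=10 picked index 10: u0 ∈ [-49/550, 1/11)
intersection: [21/275, 1/11)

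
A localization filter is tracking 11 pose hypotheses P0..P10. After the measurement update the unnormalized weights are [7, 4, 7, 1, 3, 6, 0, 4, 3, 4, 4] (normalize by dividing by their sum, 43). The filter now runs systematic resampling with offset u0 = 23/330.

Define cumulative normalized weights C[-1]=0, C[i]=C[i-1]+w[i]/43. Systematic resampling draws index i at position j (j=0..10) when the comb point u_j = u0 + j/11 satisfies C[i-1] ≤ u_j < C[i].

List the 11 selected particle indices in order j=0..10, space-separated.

0 0 1 2 3 5 5 7 8 9 10

C = [7/43, 11/43, 18/43, 19/43, 22/43, 28/43, 28/43, 32/43, 35/43, 39/43, 1]
j=0: u_0=23/330 ∈ [0, 7/43) → index 0
j=1: u_1=53/330 ∈ [0, 7/43) → index 0
j=2: u_2=83/330 ∈ [7/43, 11/43) → index 1
j=3: u_3=113/330 ∈ [11/43, 18/43) → index 2
j=4: u_4=13/30 ∈ [18/43, 19/43) → index 3
j=5: u_5=173/330 ∈ [22/43, 28/43) → index 5
j=6: u_6=203/330 ∈ [22/43, 28/43) → index 5
j=7: u_7=233/330 ∈ [28/43, 32/43) → index 7
j=8: u_8=263/330 ∈ [32/43, 35/43) → index 8
j=9: u_9=293/330 ∈ [35/43, 39/43) → index 9
j=10: u_10=323/330 ∈ [39/43, 1) → index 10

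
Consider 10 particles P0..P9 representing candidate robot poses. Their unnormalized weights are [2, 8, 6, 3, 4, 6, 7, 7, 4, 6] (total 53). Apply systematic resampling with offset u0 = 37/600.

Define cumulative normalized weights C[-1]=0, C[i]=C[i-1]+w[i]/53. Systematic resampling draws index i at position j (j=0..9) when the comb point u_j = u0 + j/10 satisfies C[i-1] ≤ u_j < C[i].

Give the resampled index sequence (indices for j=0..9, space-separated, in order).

1 1 2 4 5 6 6 7 8 9

C = [2/53, 10/53, 16/53, 19/53, 23/53, 29/53, 36/53, 43/53, 47/53, 1]
j=0: u_0=37/600 ∈ [2/53, 10/53) → index 1
j=1: u_1=97/600 ∈ [2/53, 10/53) → index 1
j=2: u_2=157/600 ∈ [10/53, 16/53) → index 2
j=3: u_3=217/600 ∈ [19/53, 23/53) → index 4
j=4: u_4=277/600 ∈ [23/53, 29/53) → index 5
j=5: u_5=337/600 ∈ [29/53, 36/53) → index 6
j=6: u_6=397/600 ∈ [29/53, 36/53) → index 6
j=7: u_7=457/600 ∈ [36/53, 43/53) → index 7
j=8: u_8=517/600 ∈ [43/53, 47/53) → index 8
j=9: u_9=577/600 ∈ [47/53, 1) → index 9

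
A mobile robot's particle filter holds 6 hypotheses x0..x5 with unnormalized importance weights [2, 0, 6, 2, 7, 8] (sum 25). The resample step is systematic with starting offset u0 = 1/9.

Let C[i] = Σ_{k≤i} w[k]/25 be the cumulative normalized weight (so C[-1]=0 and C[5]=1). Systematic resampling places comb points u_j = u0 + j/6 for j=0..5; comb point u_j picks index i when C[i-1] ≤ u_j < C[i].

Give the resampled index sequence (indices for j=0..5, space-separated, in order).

C = [2/25, 2/25, 8/25, 2/5, 17/25, 1]
j=0: u_0=1/9 ∈ [2/25, 8/25) → index 2
j=1: u_1=5/18 ∈ [2/25, 8/25) → index 2
j=2: u_2=4/9 ∈ [2/5, 17/25) → index 4
j=3: u_3=11/18 ∈ [2/5, 17/25) → index 4
j=4: u_4=7/9 ∈ [17/25, 1) → index 5
j=5: u_5=17/18 ∈ [17/25, 1) → index 5

2 2 4 4 5 5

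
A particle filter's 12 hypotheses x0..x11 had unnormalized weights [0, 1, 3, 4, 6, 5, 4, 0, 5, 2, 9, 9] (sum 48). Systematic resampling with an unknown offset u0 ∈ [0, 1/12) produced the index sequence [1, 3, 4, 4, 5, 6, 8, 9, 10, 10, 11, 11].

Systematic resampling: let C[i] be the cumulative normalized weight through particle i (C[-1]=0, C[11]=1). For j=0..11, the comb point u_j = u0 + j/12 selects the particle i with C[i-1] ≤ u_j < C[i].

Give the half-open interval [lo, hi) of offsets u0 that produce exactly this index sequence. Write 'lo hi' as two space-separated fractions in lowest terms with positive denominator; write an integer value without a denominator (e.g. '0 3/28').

C = [0, 1/48, 1/12, 1/6, 7/24, 19/48, 23/48, 23/48, 7/12, 5/8, 13/16, 1]
j=0 picked index 1: u0 ∈ [0, 1/48)
j=1 picked index 3: u0 ∈ [0, 1/12)
j=2 picked index 4: u0 ∈ [0, 1/8)
j=3 picked index 4: u0 ∈ [-1/12, 1/24)
j=4 picked index 5: u0 ∈ [-1/24, 1/16)
j=5 picked index 6: u0 ∈ [-1/48, 1/16)
j=6 picked index 8: u0 ∈ [-1/48, 1/12)
j=7 picked index 9: u0 ∈ [0, 1/24)
j=8 picked index 10: u0 ∈ [-1/24, 7/48)
j=9 picked index 10: u0 ∈ [-1/8, 1/16)
j=10 picked index 11: u0 ∈ [-1/48, 1/6)
j=11 picked index 11: u0 ∈ [-5/48, 1/12)
intersection: [0, 1/48)

0 1/48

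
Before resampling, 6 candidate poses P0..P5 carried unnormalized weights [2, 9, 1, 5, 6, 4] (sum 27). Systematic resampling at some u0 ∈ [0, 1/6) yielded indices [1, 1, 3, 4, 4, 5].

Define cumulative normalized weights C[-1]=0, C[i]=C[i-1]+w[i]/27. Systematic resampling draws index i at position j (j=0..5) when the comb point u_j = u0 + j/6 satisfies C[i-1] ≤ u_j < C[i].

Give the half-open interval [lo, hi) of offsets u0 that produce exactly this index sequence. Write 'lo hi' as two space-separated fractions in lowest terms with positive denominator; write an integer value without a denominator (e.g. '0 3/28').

C = [2/27, 11/27, 4/9, 17/27, 23/27, 1]
j=0 picked index 1: u0 ∈ [2/27, 11/27)
j=1 picked index 1: u0 ∈ [-5/54, 13/54)
j=2 picked index 3: u0 ∈ [1/9, 8/27)
j=3 picked index 4: u0 ∈ [7/54, 19/54)
j=4 picked index 4: u0 ∈ [-1/27, 5/27)
j=5 picked index 5: u0 ∈ [1/54, 1/6)
intersection: [7/54, 1/6)

7/54 1/6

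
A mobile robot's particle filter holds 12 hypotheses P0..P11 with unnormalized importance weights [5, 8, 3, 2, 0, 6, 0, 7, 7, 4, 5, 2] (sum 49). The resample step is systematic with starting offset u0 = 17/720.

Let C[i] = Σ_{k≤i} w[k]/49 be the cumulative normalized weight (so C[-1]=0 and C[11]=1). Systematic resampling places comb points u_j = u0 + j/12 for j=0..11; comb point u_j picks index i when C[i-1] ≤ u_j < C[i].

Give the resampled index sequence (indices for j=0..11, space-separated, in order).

0 1 1 2 3 5 7 7 8 8 9 10

C = [5/49, 13/49, 16/49, 18/49, 18/49, 24/49, 24/49, 31/49, 38/49, 6/7, 47/49, 1]
j=0: u_0=17/720 ∈ [0, 5/49) → index 0
j=1: u_1=77/720 ∈ [5/49, 13/49) → index 1
j=2: u_2=137/720 ∈ [5/49, 13/49) → index 1
j=3: u_3=197/720 ∈ [13/49, 16/49) → index 2
j=4: u_4=257/720 ∈ [16/49, 18/49) → index 3
j=5: u_5=317/720 ∈ [18/49, 24/49) → index 5
j=6: u_6=377/720 ∈ [24/49, 31/49) → index 7
j=7: u_7=437/720 ∈ [24/49, 31/49) → index 7
j=8: u_8=497/720 ∈ [31/49, 38/49) → index 8
j=9: u_9=557/720 ∈ [31/49, 38/49) → index 8
j=10: u_10=617/720 ∈ [38/49, 6/7) → index 9
j=11: u_11=677/720 ∈ [6/7, 47/49) → index 10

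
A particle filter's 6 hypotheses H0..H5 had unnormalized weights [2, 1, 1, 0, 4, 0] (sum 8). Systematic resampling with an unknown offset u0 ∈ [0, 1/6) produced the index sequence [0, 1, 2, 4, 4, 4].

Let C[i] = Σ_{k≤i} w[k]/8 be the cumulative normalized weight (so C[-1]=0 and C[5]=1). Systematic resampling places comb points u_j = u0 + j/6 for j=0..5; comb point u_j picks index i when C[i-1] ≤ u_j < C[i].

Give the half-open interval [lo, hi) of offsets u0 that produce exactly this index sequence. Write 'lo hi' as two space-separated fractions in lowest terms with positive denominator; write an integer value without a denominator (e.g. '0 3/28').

1/12 1/6

C = [1/4, 3/8, 1/2, 1/2, 1, 1]
j=0 picked index 0: u0 ∈ [0, 1/4)
j=1 picked index 1: u0 ∈ [1/12, 5/24)
j=2 picked index 2: u0 ∈ [1/24, 1/6)
j=3 picked index 4: u0 ∈ [0, 1/2)
j=4 picked index 4: u0 ∈ [-1/6, 1/3)
j=5 picked index 4: u0 ∈ [-1/3, 1/6)
intersection: [1/12, 1/6)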